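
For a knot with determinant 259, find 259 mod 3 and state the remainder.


Step 1: A knot is p-colorable if and only if p divides its determinant.
Step 2: Compute 259 mod 3.
259 = 86 * 3 + 1
Step 3: 259 mod 3 = 1
Step 4: The knot is 3-colorable: no

1


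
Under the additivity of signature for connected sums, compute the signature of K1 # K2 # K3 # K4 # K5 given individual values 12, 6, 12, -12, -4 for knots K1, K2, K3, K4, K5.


The signature is additive under connected sum.
signature(K1 # K2 # K3 # K4 # K5) = (12) + (6) + (12) + (-12) + (-4)
= 14

14


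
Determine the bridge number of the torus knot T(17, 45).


The bridge number of T(p,q) is min(p,q).
min(17, 45) = 17

17


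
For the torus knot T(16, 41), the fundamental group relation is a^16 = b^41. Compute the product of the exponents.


The relation is a^16 = b^41.
Product of exponents = 16 * 41
= 656

656


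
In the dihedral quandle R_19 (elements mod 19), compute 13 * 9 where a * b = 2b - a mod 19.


13 * 9 = 2*9 - 13 mod 19
= 18 - 13 mod 19
= 5 mod 19 = 5

5


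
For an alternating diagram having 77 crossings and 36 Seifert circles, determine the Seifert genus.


For alternating knots, g = (c - s + 1)/2.
= (77 - 36 + 1)/2
= 42/2 = 21

21


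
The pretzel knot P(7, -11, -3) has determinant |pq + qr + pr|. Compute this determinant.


Step 1: Compute pq + qr + pr.
pq = 7*(-11) = -77
qr = (-11)*(-3) = 33
pr = 7*(-3) = -21
pq + qr + pr = -77 + 33 + (-21) = -65
Step 2: Take absolute value.
det(P(7,-11,-3)) = |-65| = 65

65


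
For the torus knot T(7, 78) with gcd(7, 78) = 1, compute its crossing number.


For a torus knot T(p, q) with gcd(p,q)=1,
the crossing number is min(p*(q-1), q*(p-1)).
p*(q-1) = 7*77 = 539
q*(p-1) = 78*6 = 468
min(539, 468) = 468

468


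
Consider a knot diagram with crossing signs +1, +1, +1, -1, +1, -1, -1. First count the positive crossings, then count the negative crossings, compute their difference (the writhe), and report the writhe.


Step 1: Count positive crossings (+1).
Positive crossings: 4
Step 2: Count negative crossings (-1).
Negative crossings: 3
Step 3: Writhe = (positive) - (negative)
w = 4 - 3 = 1
Step 4: |w| = 1, and w is positive

1


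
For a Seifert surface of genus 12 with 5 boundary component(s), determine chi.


chi = 2 - 2g - b
= 2 - 2*12 - 5
= 2 - 24 - 5 = -27

-27


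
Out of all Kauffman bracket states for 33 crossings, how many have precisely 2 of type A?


We choose which 2 of 33 crossings get A-smoothings.
C(33, 2) = 33! / (2! * 31!)
= 528

528


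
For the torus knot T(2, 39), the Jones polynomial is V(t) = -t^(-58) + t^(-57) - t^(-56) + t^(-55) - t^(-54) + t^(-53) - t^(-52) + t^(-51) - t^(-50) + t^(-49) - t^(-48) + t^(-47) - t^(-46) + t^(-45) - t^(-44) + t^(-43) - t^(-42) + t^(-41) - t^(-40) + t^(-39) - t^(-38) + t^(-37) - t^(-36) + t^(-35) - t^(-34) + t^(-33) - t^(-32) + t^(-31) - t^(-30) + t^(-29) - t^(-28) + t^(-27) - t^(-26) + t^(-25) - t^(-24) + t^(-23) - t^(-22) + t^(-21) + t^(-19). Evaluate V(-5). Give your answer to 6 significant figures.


Substituting t = -5 into V(t) = -t^(-58) + t^(-57) - t^(-56) + t^(-55) - t^(-54) + t^(-53) - t^(-52) + t^(-51) - t^(-50) + t^(-49) - t^(-48) + t^(-47) - t^(-46) + t^(-45) - t^(-44) + t^(-43) - t^(-42) + t^(-41) - t^(-40) + t^(-39) - t^(-38) + t^(-37) - t^(-36) + t^(-35) - t^(-34) + t^(-33) - t^(-32) + t^(-31) - t^(-30) + t^(-29) - t^(-28) + t^(-27) - t^(-26) + t^(-25) - t^(-24) + t^(-23) - t^(-22) + t^(-21) + t^(-19):
  (-)t^(-58) = -2.8823e-41
  (+)t^(-57) = -1.44115e-40
  (-)t^(-56) = -7.20576e-40
  (+)t^(-55) = -3.60288e-39
  (-)t^(-54) = -1.80144e-38
  (+)t^(-53) = -9.0072e-38
  (-)t^(-52) = -4.5036e-37
  (+)t^(-51) = -2.2518e-36
  (-)t^(-50) = -1.1259e-35
  (+)t^(-49) = -5.6295e-35
  (-)t^(-48) = -2.81475e-34
  (+)t^(-47) = -1.40737e-33
  (-)t^(-46) = -7.03687e-33
  (+)t^(-45) = -3.51844e-32
  (-)t^(-44) = -1.75922e-31
  (+)t^(-43) = -8.79609e-31
  (-)t^(-42) = -4.39805e-30
  (+)t^(-41) = -2.19902e-29
  (-)t^(-40) = -1.09951e-28
  (+)t^(-39) = -5.49756e-28
  (-)t^(-38) = -2.74878e-27
  (+)t^(-37) = -1.37439e-26
  (-)t^(-36) = -6.87195e-26
  (+)t^(-35) = -3.43597e-25
  (-)t^(-34) = -1.71799e-24
  (+)t^(-33) = -8.58993e-24
  (-)t^(-32) = -4.29497e-23
  (+)t^(-31) = -2.14748e-22
  (-)t^(-30) = -1.07374e-21
  (+)t^(-29) = -5.36871e-21
  (-)t^(-28) = -2.68435e-20
  (+)t^(-27) = -1.34218e-19
  (-)t^(-26) = -6.71089e-19
  (+)t^(-25) = -3.35544e-18
  (-)t^(-24) = -1.67772e-17
  (+)t^(-23) = -8.38861e-17
  (-)t^(-22) = -4.1943e-16
  (+)t^(-21) = -2.09715e-15
  (+)t^(-19) = -5.24288e-14
Sum = (-2.8823e-41) + (-1.44115e-40) + (-7.20576e-40) + (-3.60288e-39) + (-1.80144e-38) + (-9.0072e-38) + (-4.5036e-37) + (-2.2518e-36) + (-1.1259e-35) + (-5.6295e-35) + (-2.81475e-34) + (-1.40737e-33) + (-7.03687e-33) + (-3.51844e-32) + (-1.75922e-31) + (-8.79609e-31) + (-4.39805e-30) + (-2.19902e-29) + (-1.09951e-28) + (-5.49756e-28) + (-2.74878e-27) + (-1.37439e-26) + (-6.87195e-26) + (-3.43597e-25) + (-1.71799e-24) + (-8.58993e-24) + (-4.29497e-23) + (-2.14748e-22) + (-1.07374e-21) + (-5.36871e-21) + (-2.68435e-20) + (-1.34218e-19) + (-6.71089e-19) + (-3.35544e-18) + (-1.67772e-17) + (-8.38861e-17) + (-4.1943e-16) + (-2.09715e-15) + (-5.24288e-14)
= -5.505024e-14
Rounded to 6 significant figures: -5.50502e-14

-5.50502e-14


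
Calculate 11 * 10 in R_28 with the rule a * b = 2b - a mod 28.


11 * 10 = 2*10 - 11 mod 28
= 20 - 11 mod 28
= 9 mod 28 = 9

9


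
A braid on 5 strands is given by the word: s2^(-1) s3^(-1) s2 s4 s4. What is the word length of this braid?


The word length counts the number of generators (including inverses).
Listing each generator: s2^(-1), s3^(-1), s2, s4, s4
There are 5 generators in this braid word.

5


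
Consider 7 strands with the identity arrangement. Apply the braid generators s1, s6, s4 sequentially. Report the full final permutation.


Starting with identity [1, 2, 3, 4, 5, 6, 7].
Apply generators in sequence:
  After s1: [2, 1, 3, 4, 5, 6, 7]
  After s6: [2, 1, 3, 4, 5, 7, 6]
  After s4: [2, 1, 3, 5, 4, 7, 6]
Final permutation: [2, 1, 3, 5, 4, 7, 6]

[2, 1, 3, 5, 4, 7, 6]


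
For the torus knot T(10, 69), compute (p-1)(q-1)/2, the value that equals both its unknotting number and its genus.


For a torus knot T(p,q), both the unknotting number and genus equal (p-1)(q-1)/2.
= (10-1)(69-1)/2
= 9*68/2
= 612/2 = 306

306


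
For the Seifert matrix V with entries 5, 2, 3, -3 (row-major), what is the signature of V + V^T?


Step 1: V + V^T = [[10, 5], [5, -6]]
Step 2: trace = 4, det = -85
Step 3: Discriminant = 4^2 - 4*(-85) = 356
Step 4: Eigenvalues: 11.434, -7.43398
Step 5: Signature = (# positive eigenvalues) - (# negative eigenvalues) = 0

0


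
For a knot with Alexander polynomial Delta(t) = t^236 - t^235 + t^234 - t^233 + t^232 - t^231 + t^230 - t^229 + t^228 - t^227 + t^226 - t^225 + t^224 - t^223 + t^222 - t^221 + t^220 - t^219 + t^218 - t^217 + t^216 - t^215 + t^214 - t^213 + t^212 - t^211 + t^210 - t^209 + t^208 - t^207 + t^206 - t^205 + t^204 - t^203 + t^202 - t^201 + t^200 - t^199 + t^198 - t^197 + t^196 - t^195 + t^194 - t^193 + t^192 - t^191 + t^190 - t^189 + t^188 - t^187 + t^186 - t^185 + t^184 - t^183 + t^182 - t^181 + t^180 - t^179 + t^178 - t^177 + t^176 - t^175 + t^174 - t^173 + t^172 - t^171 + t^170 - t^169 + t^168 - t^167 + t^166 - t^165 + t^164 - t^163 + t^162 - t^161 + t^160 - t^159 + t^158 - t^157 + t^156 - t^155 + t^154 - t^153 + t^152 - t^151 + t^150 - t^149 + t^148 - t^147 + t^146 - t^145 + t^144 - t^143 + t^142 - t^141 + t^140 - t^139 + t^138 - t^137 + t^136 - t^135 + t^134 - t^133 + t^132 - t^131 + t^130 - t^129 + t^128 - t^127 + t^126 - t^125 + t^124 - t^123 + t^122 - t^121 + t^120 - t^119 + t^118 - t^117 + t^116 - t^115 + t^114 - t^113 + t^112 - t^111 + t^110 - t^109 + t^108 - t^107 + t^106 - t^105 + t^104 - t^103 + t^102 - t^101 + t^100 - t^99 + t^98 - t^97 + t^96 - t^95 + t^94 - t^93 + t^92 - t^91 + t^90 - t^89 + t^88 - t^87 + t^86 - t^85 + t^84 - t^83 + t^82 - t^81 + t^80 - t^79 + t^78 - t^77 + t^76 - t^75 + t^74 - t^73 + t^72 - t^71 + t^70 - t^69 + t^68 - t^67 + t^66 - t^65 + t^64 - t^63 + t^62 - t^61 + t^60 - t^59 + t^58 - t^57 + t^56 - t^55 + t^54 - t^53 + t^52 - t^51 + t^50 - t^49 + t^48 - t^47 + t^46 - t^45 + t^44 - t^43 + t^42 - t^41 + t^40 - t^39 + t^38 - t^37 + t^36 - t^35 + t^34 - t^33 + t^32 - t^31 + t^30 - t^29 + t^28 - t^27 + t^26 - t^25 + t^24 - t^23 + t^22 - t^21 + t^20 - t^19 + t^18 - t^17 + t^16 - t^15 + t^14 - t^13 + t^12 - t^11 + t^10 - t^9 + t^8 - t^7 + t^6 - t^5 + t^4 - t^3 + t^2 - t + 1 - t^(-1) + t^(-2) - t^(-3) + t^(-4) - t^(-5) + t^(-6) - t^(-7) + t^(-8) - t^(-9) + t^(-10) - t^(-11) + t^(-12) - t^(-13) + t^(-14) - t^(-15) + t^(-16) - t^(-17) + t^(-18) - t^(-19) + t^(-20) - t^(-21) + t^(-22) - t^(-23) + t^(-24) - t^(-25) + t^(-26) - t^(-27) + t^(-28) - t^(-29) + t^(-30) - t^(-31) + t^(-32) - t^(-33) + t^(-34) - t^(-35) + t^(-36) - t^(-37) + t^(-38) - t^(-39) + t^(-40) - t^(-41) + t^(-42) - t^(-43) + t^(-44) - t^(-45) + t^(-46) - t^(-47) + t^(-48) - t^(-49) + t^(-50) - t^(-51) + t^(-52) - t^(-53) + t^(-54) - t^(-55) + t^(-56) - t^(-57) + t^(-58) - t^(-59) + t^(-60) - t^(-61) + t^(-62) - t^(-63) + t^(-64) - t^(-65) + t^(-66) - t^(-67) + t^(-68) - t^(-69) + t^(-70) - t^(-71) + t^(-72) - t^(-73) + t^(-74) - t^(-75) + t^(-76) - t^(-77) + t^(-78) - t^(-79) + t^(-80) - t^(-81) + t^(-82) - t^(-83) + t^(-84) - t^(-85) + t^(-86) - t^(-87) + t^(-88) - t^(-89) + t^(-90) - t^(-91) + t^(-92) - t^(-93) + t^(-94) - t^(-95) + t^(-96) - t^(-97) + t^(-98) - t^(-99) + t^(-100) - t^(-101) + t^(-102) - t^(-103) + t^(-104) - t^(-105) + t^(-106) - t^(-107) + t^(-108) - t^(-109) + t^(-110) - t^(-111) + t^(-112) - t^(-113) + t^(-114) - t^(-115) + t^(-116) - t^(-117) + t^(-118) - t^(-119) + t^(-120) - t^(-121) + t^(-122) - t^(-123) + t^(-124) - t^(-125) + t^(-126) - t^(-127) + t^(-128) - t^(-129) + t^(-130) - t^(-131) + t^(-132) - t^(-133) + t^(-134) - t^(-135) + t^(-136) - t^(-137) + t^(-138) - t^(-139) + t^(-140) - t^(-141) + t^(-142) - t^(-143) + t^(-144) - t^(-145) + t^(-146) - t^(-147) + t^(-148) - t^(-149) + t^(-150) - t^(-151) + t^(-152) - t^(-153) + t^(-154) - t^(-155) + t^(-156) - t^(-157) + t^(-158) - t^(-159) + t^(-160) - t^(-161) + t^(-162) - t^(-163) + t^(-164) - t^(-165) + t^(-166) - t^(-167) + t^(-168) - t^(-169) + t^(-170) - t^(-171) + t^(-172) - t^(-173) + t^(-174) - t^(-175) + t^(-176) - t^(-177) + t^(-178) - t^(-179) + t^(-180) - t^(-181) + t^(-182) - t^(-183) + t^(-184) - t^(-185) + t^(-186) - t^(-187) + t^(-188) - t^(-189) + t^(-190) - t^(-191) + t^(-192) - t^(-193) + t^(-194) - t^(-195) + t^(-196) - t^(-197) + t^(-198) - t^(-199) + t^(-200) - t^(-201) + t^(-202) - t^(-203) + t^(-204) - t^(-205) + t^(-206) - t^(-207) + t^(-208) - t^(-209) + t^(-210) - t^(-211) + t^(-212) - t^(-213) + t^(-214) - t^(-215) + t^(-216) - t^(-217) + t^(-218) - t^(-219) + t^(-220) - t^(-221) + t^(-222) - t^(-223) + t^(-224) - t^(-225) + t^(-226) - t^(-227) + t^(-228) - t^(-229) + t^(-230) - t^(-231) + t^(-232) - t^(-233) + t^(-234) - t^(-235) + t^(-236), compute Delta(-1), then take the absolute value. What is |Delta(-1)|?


Step 1: The polynomial has 473 terms with alternating signs, exponents from 236 down to -236.
Step 2: Substitute t = -1. The i-th term has coefficient (-1)^i and exponent (m-i),
  so its value is (-1)^i * (-1)^(m-i) = (-1)^m = 1 for every i.
Step 3: All 473 terms equal 1, so Delta(-1) = 473 * (1) = 473
Step 4: |Delta(-1)| = 473

473


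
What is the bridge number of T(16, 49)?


The bridge number of T(p,q) is min(p,q).
min(16, 49) = 16

16


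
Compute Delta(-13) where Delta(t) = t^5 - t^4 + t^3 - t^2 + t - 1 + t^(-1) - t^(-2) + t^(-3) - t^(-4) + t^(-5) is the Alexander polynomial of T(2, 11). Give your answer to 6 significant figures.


Substituting t = -13 into Delta(t) = t^5 - t^4 + t^3 - t^2 + t - 1 + t^(-1) - t^(-2) + t^(-3) - t^(-4) + t^(-5):
Term values: (-371293) + (-28561) + (-2197) + (-169) + (-13) + (-1) + (-0.0769231) + (-0.00591716) + (-0.000455166) + (-3.50128e-05) + (-2.69329e-06)
Sum = -402234.0833
Rounded to 6 significant figures: -402234

-402234


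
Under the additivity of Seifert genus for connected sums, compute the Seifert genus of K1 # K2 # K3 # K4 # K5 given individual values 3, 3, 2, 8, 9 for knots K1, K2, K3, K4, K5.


The Seifert genus is additive under connected sum.
Seifert genus(K1 # K2 # K3 # K4 # K5) = (3) + (3) + (2) + (8) + (9)
= 25

25


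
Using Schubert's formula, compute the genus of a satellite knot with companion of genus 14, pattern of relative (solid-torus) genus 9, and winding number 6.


Schubert: g(satellite) = g_rel(pattern) + |winding| * g(companion),
where g_rel(pattern) is the genus of the pattern relative to the solid torus.
= 9 + 6 * 14
= 9 + 84 = 93

93


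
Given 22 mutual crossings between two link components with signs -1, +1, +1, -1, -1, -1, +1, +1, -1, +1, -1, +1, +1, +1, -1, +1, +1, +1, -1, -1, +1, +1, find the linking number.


Step 1: Count positive crossings: 13
Step 2: Count negative crossings: 9
Step 3: Sum of signs = 13 - 9 = 4
Step 4: Linking number = sum/2 = 4/2 = 2

2


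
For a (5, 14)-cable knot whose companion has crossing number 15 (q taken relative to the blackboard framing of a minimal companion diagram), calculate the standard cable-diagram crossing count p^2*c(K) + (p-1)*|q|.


Step 1: Each of the c(K) crossings of the companion diagram becomes p*p = p^2 crossings among the p parallel strands, and each of the |q| twists s_1 s_2 ... s_(p-1) adds (p-1) crossings.
  Crossings = p^2 * c(K) + (p-1)*|q|
Step 2: = 5^2 * 15 + (5-1)*14
Step 3: = 25*15 + 4*14
Step 4: = 375 + 56 = 431

431


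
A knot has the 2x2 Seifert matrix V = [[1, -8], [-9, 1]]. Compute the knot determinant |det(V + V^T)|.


Step 1: Form V + V^T where V = [[1, -8], [-9, 1]]
  V^T = [[1, -9], [-8, 1]]
  V + V^T = [[2, -17], [-17, 2]]
Step 2: det(V + V^T) = 2*2 - (-17)*(-17)
  = 4 - 289 = -285
Step 3: Knot determinant = |det(V + V^T)| = |-285| = 285

285


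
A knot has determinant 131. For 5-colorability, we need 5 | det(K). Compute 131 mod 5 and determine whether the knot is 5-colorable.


Step 1: A knot is p-colorable if and only if p divides its determinant.
Step 2: Compute 131 mod 5.
131 = 26 * 5 + 1
Step 3: 131 mod 5 = 1
Step 4: The knot is 5-colorable: no

1


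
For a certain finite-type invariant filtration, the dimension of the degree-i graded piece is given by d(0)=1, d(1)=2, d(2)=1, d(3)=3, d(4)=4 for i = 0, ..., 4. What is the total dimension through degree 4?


Total dimension = d(0) + d(1) + ... + d(4)
= 1 + 2 + 1 + 3 + 4
= 11

11


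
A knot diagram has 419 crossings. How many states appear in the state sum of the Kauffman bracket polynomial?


Each crossing contributes 2 choices (A-smoothing or B-smoothing).
Total states = 2^419 = 1353842624082429130653522550851115089568572790710847937094960732721983060451965636249987502980536903367866802227247837807116288

1353842624082429130653522550851115089568572790710847937094960732721983060451965636249987502980536903367866802227247837807116288


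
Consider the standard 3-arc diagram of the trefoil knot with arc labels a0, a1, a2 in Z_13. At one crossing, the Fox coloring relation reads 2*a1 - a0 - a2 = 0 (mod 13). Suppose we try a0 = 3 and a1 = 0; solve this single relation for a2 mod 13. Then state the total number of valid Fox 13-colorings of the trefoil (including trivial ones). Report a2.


Step 1: Apply the given crossing relation 2*a1 - a0 - a2 = 0 (mod 13).
  a2 = 2*a1 - a0 mod 13
  a2 = 2*0 - 3 mod 13
  a2 = 0 - 3 mod 13
  a2 = -3 mod 13 = 10
Step 2: The trefoil has determinant 3.
  Number of Fox p-colorings (p prime) is p^2 if p = 3, else p.
  Since 13 does not divide 3, only trivial (constant) colorings exist.
  (So the trial a0 = 3, a1 = 0 with a0 != a1 does NOT extend to a valid coloring of the whole trefoil: the other two crossing relations require 3*(a1 - a0) = 0 (mod 13), which fails.)
  Total colorings = 13
Step 3: a2 = 10, total Fox 13-colorings = 13

10


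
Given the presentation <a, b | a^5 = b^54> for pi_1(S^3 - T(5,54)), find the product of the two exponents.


The relation is a^5 = b^54.
Product of exponents = 5 * 54
= 270

270


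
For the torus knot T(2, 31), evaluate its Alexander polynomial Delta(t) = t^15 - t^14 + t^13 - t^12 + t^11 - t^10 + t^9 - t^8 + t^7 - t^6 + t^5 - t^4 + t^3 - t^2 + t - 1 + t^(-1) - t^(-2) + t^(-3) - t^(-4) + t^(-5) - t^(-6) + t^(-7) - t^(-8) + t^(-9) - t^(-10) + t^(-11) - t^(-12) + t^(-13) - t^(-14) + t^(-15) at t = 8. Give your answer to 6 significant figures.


Substituting t = 8 into Delta(t) = t^15 - t^14 + t^13 - t^12 + t^11 - t^10 + t^9 - t^8 + t^7 - t^6 + t^5 - t^4 + t^3 - t^2 + t - 1 + t^(-1) - t^(-2) + t^(-3) - t^(-4) + t^(-5) - t^(-6) + t^(-7) - t^(-8) + t^(-9) - t^(-10) + t^(-11) - t^(-12) + t^(-13) - t^(-14) + t^(-15):
Term values: (35184372088832) + (-4398046511104) + (549755813888) + (-68719476736) + (8589934592) + (-1073741824) + (134217728) + (-16777216) + (2097152) + (-262144) + (32768) + (-4096) + (512) + (-64) + (8) + (-1) + (0.125) + (-0.015625) + (0.00195312) + (-0.000244141) + (3.05176e-05) + (-3.8147e-06) + (4.76837e-07) + (-5.96046e-08) + (7.45058e-09) + (-9.31323e-10) + (1.16415e-10) + (-1.45519e-11) + (1.81899e-12) + (-2.27374e-13) + (2.84217e-14)
Sum = 3.127499741e+13
Rounded to 6 significant figures: 3.1275e+13

3.1275e+13


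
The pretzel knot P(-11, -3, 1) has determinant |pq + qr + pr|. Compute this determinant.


Step 1: Compute pq + qr + pr.
pq = (-11)*(-3) = 33
qr = (-3)*1 = -3
pr = (-11)*1 = -11
pq + qr + pr = 33 + (-3) + (-11) = 19
Step 2: Take absolute value.
det(P(-11,-3,1)) = |19| = 19

19


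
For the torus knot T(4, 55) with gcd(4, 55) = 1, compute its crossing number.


For a torus knot T(p, q) with gcd(p,q)=1,
the crossing number is min(p*(q-1), q*(p-1)).
p*(q-1) = 4*54 = 216
q*(p-1) = 55*3 = 165
min(216, 165) = 165

165


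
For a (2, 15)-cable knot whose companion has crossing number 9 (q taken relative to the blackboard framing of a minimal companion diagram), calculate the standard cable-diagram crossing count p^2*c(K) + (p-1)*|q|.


Step 1: Each of the c(K) crossings of the companion diagram becomes p*p = p^2 crossings among the p parallel strands, and each of the |q| twists s_1 s_2 ... s_(p-1) adds (p-1) crossings.
  Crossings = p^2 * c(K) + (p-1)*|q|
Step 2: = 2^2 * 9 + (2-1)*15
Step 3: = 4*9 + 1*15
Step 4: = 36 + 15 = 51

51


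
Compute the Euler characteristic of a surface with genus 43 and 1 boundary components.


chi = 2 - 2g - b
= 2 - 2*43 - 1
= 2 - 86 - 1 = -85

-85


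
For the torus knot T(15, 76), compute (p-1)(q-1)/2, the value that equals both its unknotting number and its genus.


For a torus knot T(p,q), both the unknotting number and genus equal (p-1)(q-1)/2.
= (15-1)(76-1)/2
= 14*75/2
= 1050/2 = 525

525


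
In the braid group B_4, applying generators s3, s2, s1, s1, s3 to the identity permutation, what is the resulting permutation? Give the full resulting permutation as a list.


Starting with identity [1, 2, 3, 4].
Apply generators in sequence:
  After s3: [1, 2, 4, 3]
  After s2: [1, 4, 2, 3]
  After s1: [4, 1, 2, 3]
  After s1: [1, 4, 2, 3]
  After s3: [1, 4, 3, 2]
Final permutation: [1, 4, 3, 2]

[1, 4, 3, 2]


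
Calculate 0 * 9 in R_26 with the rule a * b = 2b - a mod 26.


0 * 9 = 2*9 - 0 mod 26
= 18 - 0 mod 26
= 18 mod 26 = 18

18


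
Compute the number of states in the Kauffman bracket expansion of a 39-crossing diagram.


Each crossing contributes 2 choices (A-smoothing or B-smoothing).
Total states = 2^39 = 549755813888

549755813888


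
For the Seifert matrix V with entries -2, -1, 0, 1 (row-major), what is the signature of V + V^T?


Step 1: V + V^T = [[-4, -1], [-1, 2]]
Step 2: trace = -2, det = -9
Step 3: Discriminant = (-2)^2 - 4*(-9) = 40
Step 4: Eigenvalues: 2.16228, -4.16228
Step 5: Signature = (# positive eigenvalues) - (# negative eigenvalues) = 0

0


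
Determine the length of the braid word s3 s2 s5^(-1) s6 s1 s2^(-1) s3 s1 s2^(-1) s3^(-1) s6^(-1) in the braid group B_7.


The word length counts the number of generators (including inverses).
Listing each generator: s3, s2, s5^(-1), s6, s1, s2^(-1), s3, s1, s2^(-1), s3^(-1), s6^(-1)
There are 11 generators in this braid word.

11


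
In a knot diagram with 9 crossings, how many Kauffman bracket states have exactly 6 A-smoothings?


We choose which 6 of 9 crossings get A-smoothings.
C(9, 6) = 9! / (6! * 3!)
= 84

84


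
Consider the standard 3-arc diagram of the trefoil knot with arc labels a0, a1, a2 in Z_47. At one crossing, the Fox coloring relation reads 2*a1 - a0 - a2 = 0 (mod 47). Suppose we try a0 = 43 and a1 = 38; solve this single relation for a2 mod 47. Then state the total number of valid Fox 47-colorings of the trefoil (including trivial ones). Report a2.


Step 1: Apply the given crossing relation 2*a1 - a0 - a2 = 0 (mod 47).
  a2 = 2*a1 - a0 mod 47
  a2 = 2*38 - 43 mod 47
  a2 = 76 - 43 mod 47
  a2 = 33 mod 47 = 33
Step 2: The trefoil has determinant 3.
  Number of Fox p-colorings (p prime) is p^2 if p = 3, else p.
  Since 47 does not divide 3, only trivial (constant) colorings exist.
  (So the trial a0 = 43, a1 = 38 with a0 != a1 does NOT extend to a valid coloring of the whole trefoil: the other two crossing relations require 3*(a1 - a0) = 0 (mod 47), which fails.)
  Total colorings = 47
Step 3: a2 = 33, total Fox 47-colorings = 47

33


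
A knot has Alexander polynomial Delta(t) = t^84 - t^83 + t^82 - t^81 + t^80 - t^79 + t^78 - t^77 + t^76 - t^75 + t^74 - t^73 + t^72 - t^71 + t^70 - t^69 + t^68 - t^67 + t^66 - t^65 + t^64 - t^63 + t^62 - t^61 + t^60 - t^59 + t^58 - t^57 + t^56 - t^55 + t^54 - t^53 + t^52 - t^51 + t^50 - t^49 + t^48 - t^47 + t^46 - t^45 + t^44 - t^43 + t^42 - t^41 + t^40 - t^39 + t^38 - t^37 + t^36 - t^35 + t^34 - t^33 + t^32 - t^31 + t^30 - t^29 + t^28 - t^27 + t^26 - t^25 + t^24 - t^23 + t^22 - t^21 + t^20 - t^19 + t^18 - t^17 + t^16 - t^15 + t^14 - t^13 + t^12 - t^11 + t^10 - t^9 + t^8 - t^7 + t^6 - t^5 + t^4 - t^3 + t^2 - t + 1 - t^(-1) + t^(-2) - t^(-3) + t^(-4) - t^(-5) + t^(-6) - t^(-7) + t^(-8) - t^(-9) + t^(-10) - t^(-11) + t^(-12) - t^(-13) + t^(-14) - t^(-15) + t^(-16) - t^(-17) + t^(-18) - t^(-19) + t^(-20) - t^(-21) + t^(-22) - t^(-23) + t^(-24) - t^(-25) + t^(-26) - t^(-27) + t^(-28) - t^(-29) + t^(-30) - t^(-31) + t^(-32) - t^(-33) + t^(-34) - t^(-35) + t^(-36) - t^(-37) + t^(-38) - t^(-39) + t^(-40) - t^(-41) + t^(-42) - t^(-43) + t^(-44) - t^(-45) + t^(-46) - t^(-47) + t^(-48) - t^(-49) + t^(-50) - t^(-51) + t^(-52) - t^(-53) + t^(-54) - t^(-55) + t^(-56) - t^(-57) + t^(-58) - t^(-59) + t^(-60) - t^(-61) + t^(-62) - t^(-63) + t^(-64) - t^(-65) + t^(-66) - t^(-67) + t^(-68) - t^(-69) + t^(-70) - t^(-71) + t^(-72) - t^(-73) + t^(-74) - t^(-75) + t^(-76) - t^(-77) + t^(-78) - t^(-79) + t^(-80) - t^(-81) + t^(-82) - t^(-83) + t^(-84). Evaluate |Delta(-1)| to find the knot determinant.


Step 1: The polynomial has 169 terms with alternating signs, exponents from 84 down to -84.
Step 2: Substitute t = -1. The i-th term has coefficient (-1)^i and exponent (m-i),
  so its value is (-1)^i * (-1)^(m-i) = (-1)^m = 1 for every i.
Step 3: All 169 terms equal 1, so Delta(-1) = 169 * (1) = 169
Step 4: |Delta(-1)| = 169

169


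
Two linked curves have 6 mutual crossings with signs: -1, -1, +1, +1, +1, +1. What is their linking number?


Step 1: Count positive crossings: 4
Step 2: Count negative crossings: 2
Step 3: Sum of signs = 4 - 2 = 2
Step 4: Linking number = sum/2 = 2/2 = 1

1


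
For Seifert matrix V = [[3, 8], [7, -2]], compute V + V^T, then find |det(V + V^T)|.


Step 1: Form V + V^T where V = [[3, 8], [7, -2]]
  V^T = [[3, 7], [8, -2]]
  V + V^T = [[6, 15], [15, -4]]
Step 2: det(V + V^T) = 6*(-4) - 15*15
  = -24 - 225 = -249
Step 3: Knot determinant = |det(V + V^T)| = |-249| = 249

249


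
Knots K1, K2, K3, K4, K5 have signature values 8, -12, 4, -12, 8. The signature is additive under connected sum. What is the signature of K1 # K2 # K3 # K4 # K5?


The signature is additive under connected sum.
signature(K1 # K2 # K3 # K4 # K5) = (8) + (-12) + (4) + (-12) + (8)
= -4

-4


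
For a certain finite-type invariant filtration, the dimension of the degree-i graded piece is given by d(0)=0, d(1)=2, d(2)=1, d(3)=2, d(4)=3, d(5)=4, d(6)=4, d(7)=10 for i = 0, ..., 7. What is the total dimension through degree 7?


Total dimension = d(0) + d(1) + ... + d(7)
= 0 + 2 + 1 + 2 + 3 + 4 + 4 + 10
= 26

26


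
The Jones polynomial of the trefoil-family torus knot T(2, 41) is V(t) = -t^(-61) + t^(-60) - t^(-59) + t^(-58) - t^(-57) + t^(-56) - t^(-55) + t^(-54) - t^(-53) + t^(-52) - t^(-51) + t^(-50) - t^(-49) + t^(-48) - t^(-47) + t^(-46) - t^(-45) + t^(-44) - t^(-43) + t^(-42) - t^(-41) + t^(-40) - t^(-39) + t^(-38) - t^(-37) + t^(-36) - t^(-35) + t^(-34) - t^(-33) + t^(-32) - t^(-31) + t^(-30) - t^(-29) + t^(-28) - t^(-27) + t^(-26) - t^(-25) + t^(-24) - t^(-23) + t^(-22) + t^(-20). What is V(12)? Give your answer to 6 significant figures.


Substituting t = 12 into V(t) = -t^(-61) + t^(-60) - t^(-59) + t^(-58) - t^(-57) + t^(-56) - t^(-55) + t^(-54) - t^(-53) + t^(-52) - t^(-51) + t^(-50) - t^(-49) + t^(-48) - t^(-47) + t^(-46) - t^(-45) + t^(-44) - t^(-43) + t^(-42) - t^(-41) + t^(-40) - t^(-39) + t^(-38) - t^(-37) + t^(-36) - t^(-35) + t^(-34) - t^(-33) + t^(-32) - t^(-31) + t^(-30) - t^(-29) + t^(-28) - t^(-27) + t^(-26) - t^(-25) + t^(-24) - t^(-23) + t^(-22) + t^(-20):
  (-)t^(-61) = -1.47892e-66
  (+)t^(-60) = 1.7747e-65
  (-)t^(-59) = -2.12964e-64
  (+)t^(-58) = 2.55557e-63
  (-)t^(-57) = -3.06668e-62
  (+)t^(-56) = 3.68002e-61
  (-)t^(-55) = -4.41602e-60
  (+)t^(-54) = 5.29923e-59
  (-)t^(-53) = -6.35908e-58
  (+)t^(-52) = 7.63089e-57
  (-)t^(-51) = -9.15707e-56
  (+)t^(-50) = 1.09885e-54
  (-)t^(-49) = -1.31862e-53
  (+)t^(-48) = 1.58234e-52
  (-)t^(-47) = -1.89881e-51
  (+)t^(-46) = 2.27857e-50
  (-)t^(-45) = -2.73429e-49
  (+)t^(-44) = 3.28114e-48
  (-)t^(-43) = -3.93737e-47
  (+)t^(-42) = 4.72485e-46
  (-)t^(-41) = -5.66982e-45
  (+)t^(-40) = 6.80378e-44
  (-)t^(-39) = -8.16453e-43
  (+)t^(-38) = 9.79744e-42
  (-)t^(-37) = -1.17569e-40
  (+)t^(-36) = 1.41083e-39
  (-)t^(-35) = -1.693e-38
  (+)t^(-34) = 2.0316e-37
  (-)t^(-33) = -2.43792e-36
  (+)t^(-32) = 2.9255e-35
  (-)t^(-31) = -3.5106e-34
  (+)t^(-30) = 4.21272e-33
  (-)t^(-29) = -5.05526e-32
  (+)t^(-28) = 6.06632e-31
  (-)t^(-27) = -7.27958e-30
  (+)t^(-26) = 8.7355e-29
  (-)t^(-25) = -1.04826e-27
  (+)t^(-24) = 1.25791e-26
  (-)t^(-23) = -1.50949e-25
  (+)t^(-22) = 1.81139e-24
  (+)t^(-20) = 2.60841e-22
Sum = (-1.47892e-66) + (1.7747e-65) + (-2.12964e-64) + (2.55557e-63) + (-3.06668e-62) + (3.68002e-61) + (-4.41602e-60) + (5.29923e-59) + (-6.35908e-58) + (7.63089e-57) + (-9.15707e-56) + (1.09885e-54) + (-1.31862e-53) + (1.58234e-52) + (-1.89881e-51) + (2.27857e-50) + (-2.73429e-49) + (3.28114e-48) + (-3.93737e-47) + (4.72485e-46) + (-5.66982e-45) + (6.80378e-44) + (-8.16453e-43) + (9.79744e-42) + (-1.17569e-40) + (1.41083e-39) + (-1.693e-38) + (2.0316e-37) + (-2.43792e-36) + (2.9255e-35) + (-3.5106e-34) + (4.21272e-33) + (-5.05526e-32) + (6.06632e-31) + (-7.27958e-30) + (8.7355e-29) + (-1.04826e-27) + (1.25791e-26) + (-1.50949e-25) + (1.81139e-24) + (2.60841e-22)
= 2.625125877e-22
Rounded to 6 significant figures: 2.62513e-22

2.62513e-22


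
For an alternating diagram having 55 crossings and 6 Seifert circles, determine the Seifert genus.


For alternating knots, g = (c - s + 1)/2.
= (55 - 6 + 1)/2
= 50/2 = 25

25


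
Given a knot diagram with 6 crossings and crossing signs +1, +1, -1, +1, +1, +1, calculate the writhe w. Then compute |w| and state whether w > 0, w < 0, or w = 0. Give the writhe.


Step 1: Count positive crossings (+1).
Positive crossings: 5
Step 2: Count negative crossings (-1).
Negative crossings: 1
Step 3: Writhe = (positive) - (negative)
w = 5 - 1 = 4
Step 4: |w| = 4, and w is positive

4


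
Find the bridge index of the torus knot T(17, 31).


The bridge number of T(p,q) is min(p,q).
min(17, 31) = 17

17


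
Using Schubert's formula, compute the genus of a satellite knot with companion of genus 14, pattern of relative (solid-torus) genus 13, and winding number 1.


Schubert: g(satellite) = g_rel(pattern) + |winding| * g(companion),
where g_rel(pattern) is the genus of the pattern relative to the solid torus.
= 13 + 1 * 14
= 13 + 14 = 27

27


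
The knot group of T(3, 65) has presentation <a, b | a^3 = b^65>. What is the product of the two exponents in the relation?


The relation is a^3 = b^65.
Product of exponents = 3 * 65
= 195

195


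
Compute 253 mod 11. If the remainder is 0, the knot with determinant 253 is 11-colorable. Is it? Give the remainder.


Step 1: A knot is p-colorable if and only if p divides its determinant.
Step 2: Compute 253 mod 11.
253 = 23 * 11 + 0
Step 3: 253 mod 11 = 0
Step 4: The knot is 11-colorable: yes

0


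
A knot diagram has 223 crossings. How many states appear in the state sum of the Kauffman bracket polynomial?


Each crossing contributes 2 choices (A-smoothing or B-smoothing).
Total states = 2^223 = 13479973333575319897333507543509815336818572211270286240551805124608

13479973333575319897333507543509815336818572211270286240551805124608


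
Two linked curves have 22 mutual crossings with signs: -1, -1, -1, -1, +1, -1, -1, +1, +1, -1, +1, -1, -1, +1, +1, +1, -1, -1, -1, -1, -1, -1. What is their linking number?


Step 1: Count positive crossings: 7
Step 2: Count negative crossings: 15
Step 3: Sum of signs = 7 - 15 = -8
Step 4: Linking number = sum/2 = -8/2 = -4

-4


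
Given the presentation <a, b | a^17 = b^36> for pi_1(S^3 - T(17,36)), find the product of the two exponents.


The relation is a^17 = b^36.
Product of exponents = 17 * 36
= 612

612


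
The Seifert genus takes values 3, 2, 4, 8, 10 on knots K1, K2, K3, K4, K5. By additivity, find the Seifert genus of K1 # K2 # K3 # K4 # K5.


The Seifert genus is additive under connected sum.
Seifert genus(K1 # K2 # K3 # K4 # K5) = (3) + (2) + (4) + (8) + (10)
= 27

27


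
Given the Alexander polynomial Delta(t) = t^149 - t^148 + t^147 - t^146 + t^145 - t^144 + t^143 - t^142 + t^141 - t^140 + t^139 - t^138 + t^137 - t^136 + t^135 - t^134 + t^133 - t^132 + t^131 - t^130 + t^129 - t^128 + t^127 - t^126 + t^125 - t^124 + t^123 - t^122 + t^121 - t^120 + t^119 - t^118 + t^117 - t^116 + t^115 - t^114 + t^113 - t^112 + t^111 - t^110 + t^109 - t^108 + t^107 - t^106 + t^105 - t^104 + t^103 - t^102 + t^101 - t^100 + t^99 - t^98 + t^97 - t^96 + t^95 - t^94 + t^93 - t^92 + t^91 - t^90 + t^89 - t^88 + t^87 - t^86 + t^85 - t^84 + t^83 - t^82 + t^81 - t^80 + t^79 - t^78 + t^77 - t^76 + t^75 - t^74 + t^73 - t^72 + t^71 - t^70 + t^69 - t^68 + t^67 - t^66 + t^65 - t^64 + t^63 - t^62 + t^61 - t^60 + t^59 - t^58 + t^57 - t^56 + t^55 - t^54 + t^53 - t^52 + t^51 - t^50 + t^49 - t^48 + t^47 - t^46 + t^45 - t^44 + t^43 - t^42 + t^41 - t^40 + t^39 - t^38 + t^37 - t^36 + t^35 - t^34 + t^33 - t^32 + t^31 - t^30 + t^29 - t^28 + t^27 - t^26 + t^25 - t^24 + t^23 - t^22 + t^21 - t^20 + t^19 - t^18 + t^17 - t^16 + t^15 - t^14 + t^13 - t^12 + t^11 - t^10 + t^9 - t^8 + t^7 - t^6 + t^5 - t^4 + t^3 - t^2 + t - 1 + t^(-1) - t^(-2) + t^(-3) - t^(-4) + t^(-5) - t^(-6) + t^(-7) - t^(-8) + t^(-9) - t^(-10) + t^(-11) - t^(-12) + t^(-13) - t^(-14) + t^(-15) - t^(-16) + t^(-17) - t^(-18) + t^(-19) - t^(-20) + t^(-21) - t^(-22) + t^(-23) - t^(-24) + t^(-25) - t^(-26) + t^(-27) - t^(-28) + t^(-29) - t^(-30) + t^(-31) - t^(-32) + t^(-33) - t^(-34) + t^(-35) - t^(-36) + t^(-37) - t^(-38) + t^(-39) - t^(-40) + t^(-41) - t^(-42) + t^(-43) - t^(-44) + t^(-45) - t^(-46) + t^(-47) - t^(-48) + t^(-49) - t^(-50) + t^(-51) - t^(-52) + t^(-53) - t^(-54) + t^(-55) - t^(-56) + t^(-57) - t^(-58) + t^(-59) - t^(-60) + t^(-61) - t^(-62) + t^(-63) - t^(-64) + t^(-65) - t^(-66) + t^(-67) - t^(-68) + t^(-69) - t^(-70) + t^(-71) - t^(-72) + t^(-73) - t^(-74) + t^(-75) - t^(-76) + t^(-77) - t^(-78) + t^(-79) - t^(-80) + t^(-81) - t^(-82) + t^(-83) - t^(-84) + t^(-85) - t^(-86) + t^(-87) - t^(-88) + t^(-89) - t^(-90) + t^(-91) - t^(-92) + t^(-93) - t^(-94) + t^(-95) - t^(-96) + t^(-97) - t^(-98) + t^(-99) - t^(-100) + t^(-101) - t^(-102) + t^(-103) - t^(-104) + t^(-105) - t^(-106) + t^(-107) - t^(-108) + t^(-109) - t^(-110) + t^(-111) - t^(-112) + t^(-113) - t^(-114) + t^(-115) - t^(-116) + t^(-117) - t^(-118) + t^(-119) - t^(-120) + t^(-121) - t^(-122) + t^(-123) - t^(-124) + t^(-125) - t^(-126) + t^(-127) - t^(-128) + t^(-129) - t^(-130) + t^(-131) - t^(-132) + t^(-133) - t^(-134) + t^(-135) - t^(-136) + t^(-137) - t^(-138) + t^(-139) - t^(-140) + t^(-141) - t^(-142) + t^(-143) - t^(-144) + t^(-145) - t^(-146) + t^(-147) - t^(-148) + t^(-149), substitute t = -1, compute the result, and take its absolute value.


Step 1: The polynomial has 299 terms with alternating signs, exponents from 149 down to -149.
Step 2: Substitute t = -1. The i-th term has coefficient (-1)^i and exponent (m-i),
  so its value is (-1)^i * (-1)^(m-i) = (-1)^m = -1 for every i.
Step 3: All 299 terms equal -1, so Delta(-1) = 299 * (-1) = -299
Step 4: |Delta(-1)| = 299

299


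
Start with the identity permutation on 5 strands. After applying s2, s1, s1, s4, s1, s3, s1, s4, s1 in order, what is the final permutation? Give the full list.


Starting with identity [1, 2, 3, 4, 5].
Apply generators in sequence:
  After s2: [1, 3, 2, 4, 5]
  After s1: [3, 1, 2, 4, 5]
  After s1: [1, 3, 2, 4, 5]
  After s4: [1, 3, 2, 5, 4]
  After s1: [3, 1, 2, 5, 4]
  After s3: [3, 1, 5, 2, 4]
  After s1: [1, 3, 5, 2, 4]
  After s4: [1, 3, 5, 4, 2]
  After s1: [3, 1, 5, 4, 2]
Final permutation: [3, 1, 5, 4, 2]

[3, 1, 5, 4, 2]


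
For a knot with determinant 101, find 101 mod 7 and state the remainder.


Step 1: A knot is p-colorable if and only if p divides its determinant.
Step 2: Compute 101 mod 7.
101 = 14 * 7 + 3
Step 3: 101 mod 7 = 3
Step 4: The knot is 7-colorable: no

3


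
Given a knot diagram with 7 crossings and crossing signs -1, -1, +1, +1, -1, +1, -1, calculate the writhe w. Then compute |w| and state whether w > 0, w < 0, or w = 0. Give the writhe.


Step 1: Count positive crossings (+1).
Positive crossings: 3
Step 2: Count negative crossings (-1).
Negative crossings: 4
Step 3: Writhe = (positive) - (negative)
w = 3 - 4 = -1
Step 4: |w| = 1, and w is negative

-1


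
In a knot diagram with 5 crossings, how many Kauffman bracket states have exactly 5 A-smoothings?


We choose which 5 of 5 crossings get A-smoothings.
C(5, 5) = 5! / (5! * 0!)
= 1

1


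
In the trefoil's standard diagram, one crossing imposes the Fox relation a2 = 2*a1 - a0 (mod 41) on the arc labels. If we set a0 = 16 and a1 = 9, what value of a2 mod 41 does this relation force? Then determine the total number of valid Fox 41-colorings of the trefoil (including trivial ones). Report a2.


Step 1: Apply the given crossing relation 2*a1 - a0 - a2 = 0 (mod 41).
  a2 = 2*a1 - a0 mod 41
  a2 = 2*9 - 16 mod 41
  a2 = 18 - 16 mod 41
  a2 = 2 mod 41 = 2
Step 2: The trefoil has determinant 3.
  Number of Fox p-colorings (p prime) is p^2 if p = 3, else p.
  Since 41 does not divide 3, only trivial (constant) colorings exist.
  (So the trial a0 = 16, a1 = 9 with a0 != a1 does NOT extend to a valid coloring of the whole trefoil: the other two crossing relations require 3*(a1 - a0) = 0 (mod 41), which fails.)
  Total colorings = 41
Step 3: a2 = 2, total Fox 41-colorings = 41

2


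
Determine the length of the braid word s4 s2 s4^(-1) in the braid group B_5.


The word length counts the number of generators (including inverses).
Listing each generator: s4, s2, s4^(-1)
There are 3 generators in this braid word.

3


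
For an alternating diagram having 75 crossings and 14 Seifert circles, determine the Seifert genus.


For alternating knots, g = (c - s + 1)/2.
= (75 - 14 + 1)/2
= 62/2 = 31

31


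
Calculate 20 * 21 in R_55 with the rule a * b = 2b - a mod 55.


20 * 21 = 2*21 - 20 mod 55
= 42 - 20 mod 55
= 22 mod 55 = 22

22


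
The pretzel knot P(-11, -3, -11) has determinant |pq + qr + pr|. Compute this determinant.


Step 1: Compute pq + qr + pr.
pq = (-11)*(-3) = 33
qr = (-3)*(-11) = 33
pr = (-11)*(-11) = 121
pq + qr + pr = 33 + 33 + 121 = 187
Step 2: Take absolute value.
det(P(-11,-3,-11)) = |187| = 187

187


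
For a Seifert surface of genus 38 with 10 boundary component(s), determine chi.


chi = 2 - 2g - b
= 2 - 2*38 - 10
= 2 - 76 - 10 = -84

-84


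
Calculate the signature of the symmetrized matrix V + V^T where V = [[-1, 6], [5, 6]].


Step 1: V + V^T = [[-2, 11], [11, 12]]
Step 2: trace = 10, det = -145
Step 3: Discriminant = 10^2 - 4*(-145) = 680
Step 4: Eigenvalues: 18.0384, -8.0384
Step 5: Signature = (# positive eigenvalues) - (# negative eigenvalues) = 0

0


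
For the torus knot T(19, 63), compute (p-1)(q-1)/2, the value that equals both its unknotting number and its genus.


For a torus knot T(p,q), both the unknotting number and genus equal (p-1)(q-1)/2.
= (19-1)(63-1)/2
= 18*62/2
= 1116/2 = 558

558


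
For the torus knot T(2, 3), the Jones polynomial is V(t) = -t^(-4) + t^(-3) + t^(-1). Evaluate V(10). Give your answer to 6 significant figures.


Substituting t = 10 into V(t) = -t^(-4) + t^(-3) + t^(-1):
  (-)t^(-4) = -0.0001
  (+)t^(-3) = 0.001
  (+)t^(-1) = 0.1
Sum = (-0.0001) + (0.001) + (0.1)
= 0.1009
Rounded to 6 significant figures: 0.1009

0.1009


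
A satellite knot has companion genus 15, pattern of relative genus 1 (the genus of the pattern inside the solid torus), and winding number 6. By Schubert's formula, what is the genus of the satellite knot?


Schubert: g(satellite) = g_rel(pattern) + |winding| * g(companion),
where g_rel(pattern) is the genus of the pattern relative to the solid torus.
= 1 + 6 * 15
= 1 + 90 = 91

91


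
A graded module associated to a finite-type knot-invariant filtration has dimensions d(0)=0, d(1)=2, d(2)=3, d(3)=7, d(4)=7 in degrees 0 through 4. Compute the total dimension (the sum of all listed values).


Total dimension = d(0) + d(1) + ... + d(4)
= 0 + 2 + 3 + 7 + 7
= 19

19


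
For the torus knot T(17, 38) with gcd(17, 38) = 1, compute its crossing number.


For a torus knot T(p, q) with gcd(p,q)=1,
the crossing number is min(p*(q-1), q*(p-1)).
p*(q-1) = 17*37 = 629
q*(p-1) = 38*16 = 608
min(629, 608) = 608

608


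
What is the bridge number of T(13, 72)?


The bridge number of T(p,q) is min(p,q).
min(13, 72) = 13

13


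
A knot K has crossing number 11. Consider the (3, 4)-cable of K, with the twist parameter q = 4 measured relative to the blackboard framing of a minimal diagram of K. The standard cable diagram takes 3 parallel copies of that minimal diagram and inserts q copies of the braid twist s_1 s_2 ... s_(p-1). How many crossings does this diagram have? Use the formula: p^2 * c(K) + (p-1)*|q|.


Step 1: Each of the c(K) crossings of the companion diagram becomes p*p = p^2 crossings among the p parallel strands, and each of the |q| twists s_1 s_2 ... s_(p-1) adds (p-1) crossings.
  Crossings = p^2 * c(K) + (p-1)*|q|
Step 2: = 3^2 * 11 + (3-1)*4
Step 3: = 9*11 + 2*4
Step 4: = 99 + 8 = 107

107


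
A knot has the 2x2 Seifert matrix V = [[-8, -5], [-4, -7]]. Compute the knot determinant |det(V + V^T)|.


Step 1: Form V + V^T where V = [[-8, -5], [-4, -7]]
  V^T = [[-8, -4], [-5, -7]]
  V + V^T = [[-16, -9], [-9, -14]]
Step 2: det(V + V^T) = (-16)*(-14) - (-9)*(-9)
  = 224 - 81 = 143
Step 3: Knot determinant = |det(V + V^T)| = |143| = 143

143


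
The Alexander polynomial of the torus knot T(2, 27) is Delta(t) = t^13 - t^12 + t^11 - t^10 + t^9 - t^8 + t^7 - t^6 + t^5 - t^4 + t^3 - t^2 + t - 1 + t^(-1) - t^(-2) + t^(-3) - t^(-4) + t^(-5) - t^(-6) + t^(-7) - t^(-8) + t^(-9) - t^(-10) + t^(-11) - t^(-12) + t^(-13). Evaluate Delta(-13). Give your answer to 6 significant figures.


Substituting t = -13 into Delta(t) = t^13 - t^12 + t^11 - t^10 + t^9 - t^8 + t^7 - t^6 + t^5 - t^4 + t^3 - t^2 + t - 1 + t^(-1) - t^(-2) + t^(-3) - t^(-4) + t^(-5) - t^(-6) + t^(-7) - t^(-8) + t^(-9) - t^(-10) + t^(-11) - t^(-12) + t^(-13):
Term values: (-302875106592253) + (-23298085122481) + (-1792160394037) + (-137858491849) + (-10604499373) + (-815730721) + (-62748517) + (-4826809) + (-371293) + (-28561) + (-2197) + (-169) + (-13) + (-1) + (-0.0769231) + (-0.00591716) + (-0.000455166) + (-3.50128e-05) + (-2.69329e-06) + (-2.07176e-07) + (-1.59366e-08) + (-1.22589e-09) + (-9.42996e-11) + (-7.25382e-12) + (-5.57986e-13) + (-4.2922e-14) + (-3.30169e-15)
Sum = -3.281146988e+14
Rounded to 6 significant figures: -3.28115e+14

-3.28115e+14
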